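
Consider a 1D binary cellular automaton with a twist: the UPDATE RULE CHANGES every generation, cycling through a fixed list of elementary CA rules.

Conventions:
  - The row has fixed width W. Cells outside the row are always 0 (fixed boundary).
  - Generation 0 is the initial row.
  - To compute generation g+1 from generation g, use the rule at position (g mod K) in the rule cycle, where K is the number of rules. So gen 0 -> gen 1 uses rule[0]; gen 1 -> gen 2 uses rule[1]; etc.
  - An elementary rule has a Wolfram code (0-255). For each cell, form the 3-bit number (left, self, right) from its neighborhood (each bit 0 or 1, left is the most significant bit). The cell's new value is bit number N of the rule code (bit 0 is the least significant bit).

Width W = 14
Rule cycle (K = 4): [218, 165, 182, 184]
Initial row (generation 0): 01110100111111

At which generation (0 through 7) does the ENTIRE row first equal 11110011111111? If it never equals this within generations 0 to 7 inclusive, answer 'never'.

Gen 0: 01110100111111
Gen 1 (rule 218): 11110011111111
Gen 2 (rule 165): 01100001111110
Gen 3 (rule 182): 10010010111101
Gen 4 (rule 184): 01001001111010
Gen 5 (rule 218): 10110111111001
Gen 6 (rule 165): 11001011110001
Gen 7 (rule 182): 00111101101011

Answer: 1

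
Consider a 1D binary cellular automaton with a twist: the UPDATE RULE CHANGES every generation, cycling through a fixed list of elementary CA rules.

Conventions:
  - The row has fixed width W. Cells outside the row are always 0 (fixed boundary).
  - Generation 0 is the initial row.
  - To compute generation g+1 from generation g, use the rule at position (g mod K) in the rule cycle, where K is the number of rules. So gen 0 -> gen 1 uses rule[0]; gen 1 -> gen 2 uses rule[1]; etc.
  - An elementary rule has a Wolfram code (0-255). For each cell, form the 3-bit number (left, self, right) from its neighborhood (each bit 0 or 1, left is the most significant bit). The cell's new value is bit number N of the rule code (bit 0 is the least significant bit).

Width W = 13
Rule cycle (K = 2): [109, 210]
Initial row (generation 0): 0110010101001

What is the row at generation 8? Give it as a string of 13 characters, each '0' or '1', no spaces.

Answer: 0110000001111

Derivation:
Gen 0: 0110010101001
Gen 1 (rule 109): 0110011111001
Gen 2 (rule 210): 1011101111110
Gen 3 (rule 109): 1110111000010
Gen 4 (rule 210): 0110011100101
Gen 5 (rule 109): 0110010100111
Gen 6 (rule 210): 1011100011011
Gen 7 (rule 109): 1110101011111
Gen 8 (rule 210): 0110000001111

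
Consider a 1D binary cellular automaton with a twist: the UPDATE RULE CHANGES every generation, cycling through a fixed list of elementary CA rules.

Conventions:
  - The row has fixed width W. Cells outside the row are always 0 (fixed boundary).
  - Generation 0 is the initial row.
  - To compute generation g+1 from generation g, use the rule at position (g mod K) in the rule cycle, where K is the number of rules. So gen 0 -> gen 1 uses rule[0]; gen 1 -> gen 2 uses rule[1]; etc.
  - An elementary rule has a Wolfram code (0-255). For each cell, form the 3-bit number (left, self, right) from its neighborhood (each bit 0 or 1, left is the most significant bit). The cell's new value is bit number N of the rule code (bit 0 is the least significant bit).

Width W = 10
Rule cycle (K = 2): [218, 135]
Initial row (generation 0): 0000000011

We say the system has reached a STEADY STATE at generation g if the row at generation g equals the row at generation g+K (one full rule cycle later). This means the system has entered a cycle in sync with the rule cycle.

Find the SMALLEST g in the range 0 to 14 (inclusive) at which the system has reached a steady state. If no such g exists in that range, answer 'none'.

Answer: 5

Derivation:
Gen 0: 0000000011
Gen 1 (rule 218): 0000000111
Gen 2 (rule 135): 1111111010
Gen 3 (rule 218): 1111111001
Gen 4 (rule 135): 0111110011
Gen 5 (rule 218): 1111111111
Gen 6 (rule 135): 0111111110
Gen 7 (rule 218): 1111111111
Gen 8 (rule 135): 0111111110
Gen 9 (rule 218): 1111111111
Gen 10 (rule 135): 0111111110
Gen 11 (rule 218): 1111111111
Gen 12 (rule 135): 0111111110
Gen 13 (rule 218): 1111111111
Gen 14 (rule 135): 0111111110
Gen 15 (rule 218): 1111111111
Gen 16 (rule 135): 0111111110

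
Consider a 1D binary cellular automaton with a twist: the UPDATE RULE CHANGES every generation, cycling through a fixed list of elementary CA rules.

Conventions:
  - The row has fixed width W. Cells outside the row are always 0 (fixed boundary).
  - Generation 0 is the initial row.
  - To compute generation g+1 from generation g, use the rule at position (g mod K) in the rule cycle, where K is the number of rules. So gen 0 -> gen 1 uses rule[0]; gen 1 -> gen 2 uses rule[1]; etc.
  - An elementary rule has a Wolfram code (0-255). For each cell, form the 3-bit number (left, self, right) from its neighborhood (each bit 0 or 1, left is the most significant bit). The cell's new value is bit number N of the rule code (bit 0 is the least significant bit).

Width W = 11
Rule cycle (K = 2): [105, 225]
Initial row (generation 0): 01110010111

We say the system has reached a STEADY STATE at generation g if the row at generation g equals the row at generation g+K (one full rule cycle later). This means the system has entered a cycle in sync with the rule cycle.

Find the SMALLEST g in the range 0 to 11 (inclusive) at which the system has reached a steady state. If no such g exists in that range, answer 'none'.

Gen 0: 01110010111
Gen 1 (rule 105): 01010001101
Gen 2 (rule 225): 00100100110
Gen 3 (rule 105): 10000000110
Gen 4 (rule 225): 00111110010
Gen 5 (rule 105): 10100010000
Gen 6 (rule 225): 01001000111
Gen 7 (rule 105): 00000010101
Gen 8 (rule 225): 11111001010
Gen 9 (rule 105): 10001000100
Gen 10 (rule 225): 00100010001
Gen 11 (rule 105): 10001000100
Gen 12 (rule 225): 00100010001
Gen 13 (rule 105): 10001000100

Answer: 9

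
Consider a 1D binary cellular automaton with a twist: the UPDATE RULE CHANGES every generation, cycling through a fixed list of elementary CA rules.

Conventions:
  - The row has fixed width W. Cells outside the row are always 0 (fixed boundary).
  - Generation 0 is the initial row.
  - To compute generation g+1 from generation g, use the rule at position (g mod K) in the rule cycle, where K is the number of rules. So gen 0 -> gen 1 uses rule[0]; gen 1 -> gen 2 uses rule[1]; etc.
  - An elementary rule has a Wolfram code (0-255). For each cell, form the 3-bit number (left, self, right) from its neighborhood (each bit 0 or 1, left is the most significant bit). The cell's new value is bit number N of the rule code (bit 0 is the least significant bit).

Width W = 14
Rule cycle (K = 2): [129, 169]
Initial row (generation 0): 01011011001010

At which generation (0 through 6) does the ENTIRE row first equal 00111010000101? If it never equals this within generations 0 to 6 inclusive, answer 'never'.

Gen 0: 01011011001010
Gen 1 (rule 129): 00000000000000
Gen 2 (rule 169): 11111111111111
Gen 3 (rule 129): 01111111111110
Gen 4 (rule 169): 01111111111100
Gen 5 (rule 129): 00111111111001
Gen 6 (rule 169): 10111111110000

Answer: never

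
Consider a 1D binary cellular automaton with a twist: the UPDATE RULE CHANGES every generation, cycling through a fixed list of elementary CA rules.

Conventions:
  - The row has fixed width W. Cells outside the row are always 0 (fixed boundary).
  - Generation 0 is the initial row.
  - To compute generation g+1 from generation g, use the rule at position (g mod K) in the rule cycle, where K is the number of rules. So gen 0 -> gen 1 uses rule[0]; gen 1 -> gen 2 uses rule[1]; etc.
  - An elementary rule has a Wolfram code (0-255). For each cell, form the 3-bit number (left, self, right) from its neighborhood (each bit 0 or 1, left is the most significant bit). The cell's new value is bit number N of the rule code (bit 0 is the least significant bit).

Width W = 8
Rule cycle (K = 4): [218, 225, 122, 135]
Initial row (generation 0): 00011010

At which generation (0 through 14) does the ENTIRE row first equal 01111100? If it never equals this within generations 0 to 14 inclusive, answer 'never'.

Answer: 3

Derivation:
Gen 0: 00011010
Gen 1 (rule 218): 00111001
Gen 2 (rule 225): 10011000
Gen 3 (rule 122): 01111100
Gen 4 (rule 135): 10111001
Gen 5 (rule 218): 00111110
Gen 6 (rule 225): 10011110
Gen 7 (rule 122): 01110011
Gen 8 (rule 135): 10100100
Gen 9 (rule 218): 00011010
Gen 10 (rule 225): 11001100
Gen 11 (rule 122): 11111110
Gen 12 (rule 135): 01111100
Gen 13 (rule 218): 11111110
Gen 14 (rule 225): 01111110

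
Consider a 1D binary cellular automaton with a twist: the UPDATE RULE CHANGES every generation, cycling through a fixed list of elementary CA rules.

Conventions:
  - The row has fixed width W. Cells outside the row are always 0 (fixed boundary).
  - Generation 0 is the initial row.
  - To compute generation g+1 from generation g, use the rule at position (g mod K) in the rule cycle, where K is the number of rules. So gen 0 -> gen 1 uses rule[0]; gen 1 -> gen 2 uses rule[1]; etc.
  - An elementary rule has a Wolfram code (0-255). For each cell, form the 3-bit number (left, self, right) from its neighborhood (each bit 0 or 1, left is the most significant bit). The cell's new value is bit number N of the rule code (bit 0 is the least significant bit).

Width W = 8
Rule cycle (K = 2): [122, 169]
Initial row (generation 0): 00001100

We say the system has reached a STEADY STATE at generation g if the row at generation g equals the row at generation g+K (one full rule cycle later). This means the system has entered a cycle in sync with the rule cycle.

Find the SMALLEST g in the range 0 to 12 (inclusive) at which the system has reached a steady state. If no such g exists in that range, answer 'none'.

Answer: 10

Derivation:
Gen 0: 00001100
Gen 1 (rule 122): 00011110
Gen 2 (rule 169): 11011100
Gen 3 (rule 122): 11110110
Gen 4 (rule 169): 11101100
Gen 5 (rule 122): 10111110
Gen 6 (rule 169): 01111100
Gen 7 (rule 122): 11000110
Gen 8 (rule 169): 10010100
Gen 9 (rule 122): 01101010
Gen 10 (rule 169): 01010100
Gen 11 (rule 122): 10101010
Gen 12 (rule 169): 01010100
Gen 13 (rule 122): 10101010
Gen 14 (rule 169): 01010100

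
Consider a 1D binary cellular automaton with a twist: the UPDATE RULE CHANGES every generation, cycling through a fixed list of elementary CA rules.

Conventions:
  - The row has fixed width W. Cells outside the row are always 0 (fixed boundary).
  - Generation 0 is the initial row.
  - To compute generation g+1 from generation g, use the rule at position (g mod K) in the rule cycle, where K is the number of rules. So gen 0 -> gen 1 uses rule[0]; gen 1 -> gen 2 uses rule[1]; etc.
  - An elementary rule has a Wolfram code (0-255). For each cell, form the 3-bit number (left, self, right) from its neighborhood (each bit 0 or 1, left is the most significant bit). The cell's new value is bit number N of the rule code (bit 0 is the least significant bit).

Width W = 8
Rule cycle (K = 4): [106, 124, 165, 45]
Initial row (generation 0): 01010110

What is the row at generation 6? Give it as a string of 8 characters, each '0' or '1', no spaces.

Answer: 11010011

Derivation:
Gen 0: 01010110
Gen 1 (rule 106): 10101110
Gen 2 (rule 124): 11111011
Gen 3 (rule 165): 01110100
Gen 4 (rule 45): 01001101
Gen 5 (rule 106): 10011110
Gen 6 (rule 124): 11010011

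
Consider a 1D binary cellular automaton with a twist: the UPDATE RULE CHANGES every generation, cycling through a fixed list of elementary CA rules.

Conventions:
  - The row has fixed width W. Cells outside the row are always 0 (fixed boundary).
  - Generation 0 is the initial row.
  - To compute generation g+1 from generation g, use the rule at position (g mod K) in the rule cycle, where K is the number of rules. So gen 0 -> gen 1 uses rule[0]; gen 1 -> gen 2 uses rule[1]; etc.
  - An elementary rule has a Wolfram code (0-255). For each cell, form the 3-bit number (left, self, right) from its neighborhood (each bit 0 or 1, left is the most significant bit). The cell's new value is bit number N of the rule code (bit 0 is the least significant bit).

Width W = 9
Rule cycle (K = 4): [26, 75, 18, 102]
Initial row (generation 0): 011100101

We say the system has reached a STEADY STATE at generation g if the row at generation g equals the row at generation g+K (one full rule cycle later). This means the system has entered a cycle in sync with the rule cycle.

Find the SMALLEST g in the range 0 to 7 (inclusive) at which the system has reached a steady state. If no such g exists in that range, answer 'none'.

Answer: 3

Derivation:
Gen 0: 011100101
Gen 1 (rule 26): 110011000
Gen 2 (rule 75): 110111011
Gen 3 (rule 18): 000000000
Gen 4 (rule 102): 000000000
Gen 5 (rule 26): 000000000
Gen 6 (rule 75): 111111111
Gen 7 (rule 18): 000000000
Gen 8 (rule 102): 000000000
Gen 9 (rule 26): 000000000
Gen 10 (rule 75): 111111111
Gen 11 (rule 18): 000000000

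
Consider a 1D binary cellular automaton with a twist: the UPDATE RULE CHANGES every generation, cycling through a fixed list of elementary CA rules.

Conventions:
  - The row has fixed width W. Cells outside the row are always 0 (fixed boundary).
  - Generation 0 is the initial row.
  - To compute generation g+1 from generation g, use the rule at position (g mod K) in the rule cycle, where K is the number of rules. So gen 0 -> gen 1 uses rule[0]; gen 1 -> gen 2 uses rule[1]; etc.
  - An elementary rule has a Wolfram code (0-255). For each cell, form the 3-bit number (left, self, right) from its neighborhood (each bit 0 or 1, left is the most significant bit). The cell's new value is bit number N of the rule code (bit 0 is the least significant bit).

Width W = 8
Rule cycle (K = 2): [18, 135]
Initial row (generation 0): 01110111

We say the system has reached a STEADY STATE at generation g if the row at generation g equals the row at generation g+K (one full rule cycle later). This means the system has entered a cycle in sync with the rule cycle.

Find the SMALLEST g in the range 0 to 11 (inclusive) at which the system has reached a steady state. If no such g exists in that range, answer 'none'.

Answer: 3

Derivation:
Gen 0: 01110111
Gen 1 (rule 18): 10000000
Gen 2 (rule 135): 10111111
Gen 3 (rule 18): 00000000
Gen 4 (rule 135): 11111111
Gen 5 (rule 18): 00000000
Gen 6 (rule 135): 11111111
Gen 7 (rule 18): 00000000
Gen 8 (rule 135): 11111111
Gen 9 (rule 18): 00000000
Gen 10 (rule 135): 11111111
Gen 11 (rule 18): 00000000
Gen 12 (rule 135): 11111111
Gen 13 (rule 18): 00000000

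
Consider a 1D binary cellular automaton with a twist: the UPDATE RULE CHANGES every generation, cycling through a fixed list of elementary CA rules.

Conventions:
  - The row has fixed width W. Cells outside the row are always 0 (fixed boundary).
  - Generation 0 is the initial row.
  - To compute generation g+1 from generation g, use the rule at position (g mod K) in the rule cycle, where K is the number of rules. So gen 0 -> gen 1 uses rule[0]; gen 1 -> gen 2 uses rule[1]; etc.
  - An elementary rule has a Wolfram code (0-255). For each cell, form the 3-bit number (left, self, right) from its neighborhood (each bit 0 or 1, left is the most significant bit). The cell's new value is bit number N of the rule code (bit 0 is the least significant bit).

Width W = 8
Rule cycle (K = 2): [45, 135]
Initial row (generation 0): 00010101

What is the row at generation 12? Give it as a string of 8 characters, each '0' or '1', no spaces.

Gen 0: 00010101
Gen 1 (rule 45): 11011111
Gen 2 (rule 135): 00001110
Gen 3 (rule 45): 11101000
Gen 4 (rule 135): 01001011
Gen 5 (rule 45): 01001110
Gen 6 (rule 135): 11010100
Gen 7 (rule 45): 10111101
Gen 8 (rule 135): 10011001
Gen 9 (rule 45): 10010001
Gen 10 (rule 135): 10110111
Gen 11 (rule 45): 11101100
Gen 12 (rule 135): 01000001

Answer: 01000001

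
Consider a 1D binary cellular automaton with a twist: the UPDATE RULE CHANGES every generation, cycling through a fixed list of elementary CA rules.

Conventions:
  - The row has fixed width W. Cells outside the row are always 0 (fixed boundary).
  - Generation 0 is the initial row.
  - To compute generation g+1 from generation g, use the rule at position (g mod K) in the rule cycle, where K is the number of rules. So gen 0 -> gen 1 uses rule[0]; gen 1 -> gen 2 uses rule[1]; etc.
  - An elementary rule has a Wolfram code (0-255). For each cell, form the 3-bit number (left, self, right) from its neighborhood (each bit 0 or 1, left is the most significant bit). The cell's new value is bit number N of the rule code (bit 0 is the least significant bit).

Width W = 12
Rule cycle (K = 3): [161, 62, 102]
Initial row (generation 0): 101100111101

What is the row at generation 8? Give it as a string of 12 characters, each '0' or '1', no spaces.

Answer: 000000001100

Derivation:
Gen 0: 101100111101
Gen 1 (rule 161): 010000011010
Gen 2 (rule 62): 111000110111
Gen 3 (rule 102): 001001011001
Gen 4 (rule 161): 100000100000
Gen 5 (rule 62): 110001110000
Gen 6 (rule 102): 010010010000
Gen 7 (rule 161): 000000000111
Gen 8 (rule 62): 000000001100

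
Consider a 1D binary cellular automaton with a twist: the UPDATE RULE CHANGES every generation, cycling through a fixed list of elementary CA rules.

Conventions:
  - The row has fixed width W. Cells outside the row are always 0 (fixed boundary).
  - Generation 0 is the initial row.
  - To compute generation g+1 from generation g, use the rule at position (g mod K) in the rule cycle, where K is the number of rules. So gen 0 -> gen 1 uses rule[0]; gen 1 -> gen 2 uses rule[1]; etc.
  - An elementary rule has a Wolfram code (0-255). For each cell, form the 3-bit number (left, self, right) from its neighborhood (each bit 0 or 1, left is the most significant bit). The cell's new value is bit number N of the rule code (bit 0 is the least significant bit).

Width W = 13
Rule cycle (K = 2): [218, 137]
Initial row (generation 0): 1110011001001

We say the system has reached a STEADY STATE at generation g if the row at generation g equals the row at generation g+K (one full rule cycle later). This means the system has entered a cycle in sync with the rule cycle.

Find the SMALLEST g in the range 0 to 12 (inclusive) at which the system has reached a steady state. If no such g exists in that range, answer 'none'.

Answer: 7

Derivation:
Gen 0: 1110011001001
Gen 1 (rule 218): 1111111110110
Gen 2 (rule 137): 1111111100100
Gen 3 (rule 218): 1111111111010
Gen 4 (rule 137): 1111111110000
Gen 5 (rule 218): 1111111111000
Gen 6 (rule 137): 1111111110011
Gen 7 (rule 218): 1111111111111
Gen 8 (rule 137): 1111111111110
Gen 9 (rule 218): 1111111111111
Gen 10 (rule 137): 1111111111110
Gen 11 (rule 218): 1111111111111
Gen 12 (rule 137): 1111111111110
Gen 13 (rule 218): 1111111111111
Gen 14 (rule 137): 1111111111110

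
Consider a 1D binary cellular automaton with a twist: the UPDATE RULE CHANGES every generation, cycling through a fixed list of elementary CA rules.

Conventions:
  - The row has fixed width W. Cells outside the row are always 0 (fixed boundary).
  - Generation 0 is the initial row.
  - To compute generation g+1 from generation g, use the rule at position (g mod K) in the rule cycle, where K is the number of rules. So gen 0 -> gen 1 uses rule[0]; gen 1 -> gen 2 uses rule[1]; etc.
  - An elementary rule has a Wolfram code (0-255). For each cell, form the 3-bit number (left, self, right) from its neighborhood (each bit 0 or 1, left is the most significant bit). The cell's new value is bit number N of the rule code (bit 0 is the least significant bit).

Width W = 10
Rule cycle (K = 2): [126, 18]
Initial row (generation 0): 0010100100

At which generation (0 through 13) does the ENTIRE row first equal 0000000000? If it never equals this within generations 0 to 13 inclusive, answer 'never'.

Answer: 8

Derivation:
Gen 0: 0010100100
Gen 1 (rule 126): 0111111110
Gen 2 (rule 18): 1000000001
Gen 3 (rule 126): 1100000011
Gen 4 (rule 18): 0010000100
Gen 5 (rule 126): 0111001110
Gen 6 (rule 18): 1000110001
Gen 7 (rule 126): 1101111011
Gen 8 (rule 18): 0000000000
Gen 9 (rule 126): 0000000000
Gen 10 (rule 18): 0000000000
Gen 11 (rule 126): 0000000000
Gen 12 (rule 18): 0000000000
Gen 13 (rule 126): 0000000000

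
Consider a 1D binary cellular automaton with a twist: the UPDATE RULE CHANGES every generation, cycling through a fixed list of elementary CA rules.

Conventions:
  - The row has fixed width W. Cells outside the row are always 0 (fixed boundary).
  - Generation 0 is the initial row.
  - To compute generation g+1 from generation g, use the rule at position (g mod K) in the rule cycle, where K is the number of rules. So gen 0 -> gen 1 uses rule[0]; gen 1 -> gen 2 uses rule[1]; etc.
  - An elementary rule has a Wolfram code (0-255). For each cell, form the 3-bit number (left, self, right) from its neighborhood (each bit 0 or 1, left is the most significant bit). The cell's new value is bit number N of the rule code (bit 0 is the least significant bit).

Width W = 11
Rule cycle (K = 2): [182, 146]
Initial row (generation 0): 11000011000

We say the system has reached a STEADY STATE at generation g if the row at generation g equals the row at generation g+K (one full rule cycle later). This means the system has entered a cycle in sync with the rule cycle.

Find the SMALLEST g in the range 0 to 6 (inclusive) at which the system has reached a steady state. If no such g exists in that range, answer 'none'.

Answer: 2

Derivation:
Gen 0: 11000011000
Gen 1 (rule 182): 00100100100
Gen 2 (rule 146): 01011011010
Gen 3 (rule 182): 11100100111
Gen 4 (rule 146): 01011011010
Gen 5 (rule 182): 11100100111
Gen 6 (rule 146): 01011011010
Gen 7 (rule 182): 11100100111
Gen 8 (rule 146): 01011011010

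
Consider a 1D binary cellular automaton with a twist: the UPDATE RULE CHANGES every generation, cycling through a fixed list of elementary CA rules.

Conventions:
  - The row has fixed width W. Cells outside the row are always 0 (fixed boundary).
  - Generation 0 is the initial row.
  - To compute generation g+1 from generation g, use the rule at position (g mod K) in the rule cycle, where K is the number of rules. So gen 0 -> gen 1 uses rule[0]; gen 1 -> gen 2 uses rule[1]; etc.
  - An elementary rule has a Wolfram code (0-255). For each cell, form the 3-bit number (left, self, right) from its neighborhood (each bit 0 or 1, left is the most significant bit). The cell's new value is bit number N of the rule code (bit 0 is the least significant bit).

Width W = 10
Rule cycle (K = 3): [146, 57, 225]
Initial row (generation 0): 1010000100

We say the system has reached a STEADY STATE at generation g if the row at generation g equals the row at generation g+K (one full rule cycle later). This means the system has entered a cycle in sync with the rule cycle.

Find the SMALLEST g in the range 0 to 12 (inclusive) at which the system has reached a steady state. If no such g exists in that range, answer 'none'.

Gen 0: 1010000100
Gen 1 (rule 146): 0001001010
Gen 2 (rule 57): 1100100101
Gen 3 (rule 225): 0100000010
Gen 4 (rule 146): 1010000101
Gen 5 (rule 57): 0101110010
Gen 6 (rule 225): 0010110000
Gen 7 (rule 146): 0100001000
Gen 8 (rule 57): 0011100111
Gen 9 (rule 225): 1001100011
Gen 10 (rule 146): 0110010100
Gen 11 (rule 57): 0101001011
Gen 12 (rule 225): 0010000101
Gen 13 (rule 146): 0101001000
Gen 14 (rule 57): 0010100111
Gen 15 (rule 225): 1001000011

Answer: none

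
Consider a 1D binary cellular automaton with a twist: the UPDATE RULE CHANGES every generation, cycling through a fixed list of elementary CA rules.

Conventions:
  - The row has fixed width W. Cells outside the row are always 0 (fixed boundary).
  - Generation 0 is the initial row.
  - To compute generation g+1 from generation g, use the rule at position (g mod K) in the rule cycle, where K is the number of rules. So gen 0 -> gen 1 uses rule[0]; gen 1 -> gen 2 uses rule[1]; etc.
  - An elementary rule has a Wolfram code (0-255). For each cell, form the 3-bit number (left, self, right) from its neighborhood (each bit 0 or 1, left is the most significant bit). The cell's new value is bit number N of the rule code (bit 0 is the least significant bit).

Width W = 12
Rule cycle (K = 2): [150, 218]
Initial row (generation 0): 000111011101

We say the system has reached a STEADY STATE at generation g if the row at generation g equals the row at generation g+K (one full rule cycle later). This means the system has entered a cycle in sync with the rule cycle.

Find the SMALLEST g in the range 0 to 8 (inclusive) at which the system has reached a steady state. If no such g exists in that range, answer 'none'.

Answer: none

Derivation:
Gen 0: 000111011101
Gen 1 (rule 150): 001010001001
Gen 2 (rule 218): 010001010110
Gen 3 (rule 150): 111011010001
Gen 4 (rule 218): 111011001010
Gen 5 (rule 150): 010000111011
Gen 6 (rule 218): 101001111011
Gen 7 (rule 150): 101110110000
Gen 8 (rule 218): 001110111000
Gen 9 (rule 150): 010100010100
Gen 10 (rule 218): 100010100010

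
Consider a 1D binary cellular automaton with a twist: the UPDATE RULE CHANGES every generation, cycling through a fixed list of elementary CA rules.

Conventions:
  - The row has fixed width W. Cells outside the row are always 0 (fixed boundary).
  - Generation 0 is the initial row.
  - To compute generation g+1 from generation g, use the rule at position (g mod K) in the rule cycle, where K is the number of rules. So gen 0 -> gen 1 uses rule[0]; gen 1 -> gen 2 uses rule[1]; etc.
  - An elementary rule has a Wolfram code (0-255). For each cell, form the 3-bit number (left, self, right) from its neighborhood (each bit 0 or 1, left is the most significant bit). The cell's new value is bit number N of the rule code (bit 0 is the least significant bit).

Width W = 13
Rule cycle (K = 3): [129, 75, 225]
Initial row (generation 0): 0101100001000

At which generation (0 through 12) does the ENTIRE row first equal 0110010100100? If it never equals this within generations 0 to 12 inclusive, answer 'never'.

Answer: never

Derivation:
Gen 0: 0101100001000
Gen 1 (rule 129): 0000001100011
Gen 2 (rule 75): 1111111101111
Gen 3 (rule 225): 0111111110111
Gen 4 (rule 129): 0011111100010
Gen 5 (rule 75): 1110000101100
Gen 6 (rule 225): 0110110010101
Gen 7 (rule 129): 0000000000000
Gen 8 (rule 75): 1111111111111
Gen 9 (rule 225): 0111111111111
Gen 10 (rule 129): 0011111111110
Gen 11 (rule 75): 1110000000010
Gen 12 (rule 225): 0110111111000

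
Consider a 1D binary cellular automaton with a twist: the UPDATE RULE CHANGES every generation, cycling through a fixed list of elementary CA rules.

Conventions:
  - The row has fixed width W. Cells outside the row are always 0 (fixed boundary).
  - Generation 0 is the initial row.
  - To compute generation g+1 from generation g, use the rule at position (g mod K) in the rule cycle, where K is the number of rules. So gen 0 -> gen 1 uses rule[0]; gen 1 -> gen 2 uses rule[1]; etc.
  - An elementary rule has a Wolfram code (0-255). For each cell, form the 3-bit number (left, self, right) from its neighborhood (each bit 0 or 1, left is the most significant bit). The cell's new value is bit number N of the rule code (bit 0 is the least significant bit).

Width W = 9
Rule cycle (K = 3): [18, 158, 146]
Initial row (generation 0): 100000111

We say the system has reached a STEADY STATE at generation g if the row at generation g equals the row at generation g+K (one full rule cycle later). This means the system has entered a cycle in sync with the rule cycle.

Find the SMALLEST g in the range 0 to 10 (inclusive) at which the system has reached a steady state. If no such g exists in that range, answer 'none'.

Answer: 6

Derivation:
Gen 0: 100000111
Gen 1 (rule 18): 010001000
Gen 2 (rule 158): 111011100
Gen 3 (rule 146): 010001010
Gen 4 (rule 18): 101010001
Gen 5 (rule 158): 101011011
Gen 6 (rule 146): 000000000
Gen 7 (rule 18): 000000000
Gen 8 (rule 158): 000000000
Gen 9 (rule 146): 000000000
Gen 10 (rule 18): 000000000
Gen 11 (rule 158): 000000000
Gen 12 (rule 146): 000000000
Gen 13 (rule 18): 000000000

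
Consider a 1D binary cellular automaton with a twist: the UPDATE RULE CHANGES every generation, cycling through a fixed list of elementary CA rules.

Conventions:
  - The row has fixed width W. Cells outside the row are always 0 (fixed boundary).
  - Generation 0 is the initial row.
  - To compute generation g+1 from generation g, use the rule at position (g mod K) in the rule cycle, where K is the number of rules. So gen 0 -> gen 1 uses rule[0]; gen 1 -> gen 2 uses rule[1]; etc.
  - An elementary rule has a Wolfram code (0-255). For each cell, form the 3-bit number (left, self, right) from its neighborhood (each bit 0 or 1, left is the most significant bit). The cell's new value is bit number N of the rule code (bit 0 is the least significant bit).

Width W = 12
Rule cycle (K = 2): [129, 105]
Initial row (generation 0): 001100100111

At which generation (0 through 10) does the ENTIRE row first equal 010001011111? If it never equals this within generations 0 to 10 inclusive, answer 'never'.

Answer: never

Derivation:
Gen 0: 001100100111
Gen 1 (rule 129): 100000000010
Gen 2 (rule 105): 001111111000
Gen 3 (rule 129): 100111110011
Gen 4 (rule 105): 000100010011
Gen 5 (rule 129): 110001000000
Gen 6 (rule 105): 110100011111
Gen 7 (rule 129): 000001001110
Gen 8 (rule 105): 111100001010
Gen 9 (rule 129): 011001100000
Gen 10 (rule 105): 011001101111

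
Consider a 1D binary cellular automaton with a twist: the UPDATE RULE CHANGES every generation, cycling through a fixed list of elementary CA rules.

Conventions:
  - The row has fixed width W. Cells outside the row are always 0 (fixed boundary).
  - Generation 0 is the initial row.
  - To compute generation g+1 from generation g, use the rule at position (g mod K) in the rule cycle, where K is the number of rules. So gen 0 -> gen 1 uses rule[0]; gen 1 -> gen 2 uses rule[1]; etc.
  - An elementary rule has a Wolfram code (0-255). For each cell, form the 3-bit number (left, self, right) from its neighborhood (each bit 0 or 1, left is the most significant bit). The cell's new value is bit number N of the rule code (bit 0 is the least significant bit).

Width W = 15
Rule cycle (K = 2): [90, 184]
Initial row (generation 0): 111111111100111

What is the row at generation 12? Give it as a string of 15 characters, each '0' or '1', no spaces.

Answer: 010101000100100

Derivation:
Gen 0: 111111111100111
Gen 1 (rule 90): 100000000111101
Gen 2 (rule 184): 010000000111010
Gen 3 (rule 90): 101000001101001
Gen 4 (rule 184): 010100001010100
Gen 5 (rule 90): 100010010000010
Gen 6 (rule 184): 010001001000001
Gen 7 (rule 90): 101010110100010
Gen 8 (rule 184): 010101101010001
Gen 9 (rule 90): 100001100001010
Gen 10 (rule 184): 010001010000101
Gen 11 (rule 90): 101010001001000
Gen 12 (rule 184): 010101000100100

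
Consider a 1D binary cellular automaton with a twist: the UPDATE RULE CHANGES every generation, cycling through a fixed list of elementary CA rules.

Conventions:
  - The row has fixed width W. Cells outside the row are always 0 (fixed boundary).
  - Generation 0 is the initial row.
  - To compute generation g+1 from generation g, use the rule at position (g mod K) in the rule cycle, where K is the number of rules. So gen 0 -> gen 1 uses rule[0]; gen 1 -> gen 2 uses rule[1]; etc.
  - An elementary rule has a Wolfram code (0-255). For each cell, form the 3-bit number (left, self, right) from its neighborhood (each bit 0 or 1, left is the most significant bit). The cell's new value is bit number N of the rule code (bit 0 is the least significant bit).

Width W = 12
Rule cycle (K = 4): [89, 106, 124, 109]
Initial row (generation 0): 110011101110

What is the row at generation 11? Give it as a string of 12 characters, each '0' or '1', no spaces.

Gen 0: 110011101110
Gen 1 (rule 89): 111010101011
Gen 2 (rule 106): 101101010111
Gen 3 (rule 124): 111111111101
Gen 4 (rule 109): 100000000111
Gen 5 (rule 89): 011111110101
Gen 6 (rule 106): 110000011010
Gen 7 (rule 124): 111000011111
Gen 8 (rule 109): 101011010001
Gen 9 (rule 89): 000011001100
Gen 10 (rule 106): 000111011100
Gen 11 (rule 124): 000101110110

Answer: 000101110110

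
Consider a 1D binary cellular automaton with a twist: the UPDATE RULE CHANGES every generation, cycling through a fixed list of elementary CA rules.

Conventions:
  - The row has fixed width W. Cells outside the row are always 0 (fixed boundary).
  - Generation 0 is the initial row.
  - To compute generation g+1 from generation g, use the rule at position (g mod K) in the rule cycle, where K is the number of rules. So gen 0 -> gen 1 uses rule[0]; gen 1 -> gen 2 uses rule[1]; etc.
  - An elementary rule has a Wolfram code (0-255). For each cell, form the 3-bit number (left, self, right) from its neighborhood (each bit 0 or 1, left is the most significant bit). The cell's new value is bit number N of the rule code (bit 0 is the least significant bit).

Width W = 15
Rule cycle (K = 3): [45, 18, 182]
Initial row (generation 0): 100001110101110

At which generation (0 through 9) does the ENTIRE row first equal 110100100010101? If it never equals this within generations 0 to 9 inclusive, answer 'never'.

Gen 0: 100001110101110
Gen 1 (rule 45): 101101001111000
Gen 2 (rule 18): 000000110000100
Gen 3 (rule 182): 000001001001110
Gen 4 (rule 45): 111101001001000
Gen 5 (rule 18): 000000110110100
Gen 6 (rule 182): 000001001001110
Gen 7 (rule 45): 111101001001000
Gen 8 (rule 18): 000000110110100
Gen 9 (rule 182): 000001001001110

Answer: never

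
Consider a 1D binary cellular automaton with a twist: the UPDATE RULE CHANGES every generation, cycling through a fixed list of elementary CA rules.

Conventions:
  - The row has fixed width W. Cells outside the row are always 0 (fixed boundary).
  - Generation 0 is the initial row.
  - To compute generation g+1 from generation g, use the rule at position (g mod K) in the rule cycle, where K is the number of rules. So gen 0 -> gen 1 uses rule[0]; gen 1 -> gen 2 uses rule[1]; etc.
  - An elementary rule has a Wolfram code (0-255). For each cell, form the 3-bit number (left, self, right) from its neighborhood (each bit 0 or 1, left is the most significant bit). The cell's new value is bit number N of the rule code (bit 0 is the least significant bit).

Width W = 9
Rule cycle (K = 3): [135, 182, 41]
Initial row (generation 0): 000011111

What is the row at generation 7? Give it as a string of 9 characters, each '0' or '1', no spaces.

Answer: 101011111

Derivation:
Gen 0: 000011111
Gen 1 (rule 135): 111101110
Gen 2 (rule 182): 011010101
Gen 3 (rule 41): 010101010
Gen 4 (rule 135): 110101010
Gen 5 (rule 182): 001111111
Gen 6 (rule 41): 101000000
Gen 7 (rule 135): 101011111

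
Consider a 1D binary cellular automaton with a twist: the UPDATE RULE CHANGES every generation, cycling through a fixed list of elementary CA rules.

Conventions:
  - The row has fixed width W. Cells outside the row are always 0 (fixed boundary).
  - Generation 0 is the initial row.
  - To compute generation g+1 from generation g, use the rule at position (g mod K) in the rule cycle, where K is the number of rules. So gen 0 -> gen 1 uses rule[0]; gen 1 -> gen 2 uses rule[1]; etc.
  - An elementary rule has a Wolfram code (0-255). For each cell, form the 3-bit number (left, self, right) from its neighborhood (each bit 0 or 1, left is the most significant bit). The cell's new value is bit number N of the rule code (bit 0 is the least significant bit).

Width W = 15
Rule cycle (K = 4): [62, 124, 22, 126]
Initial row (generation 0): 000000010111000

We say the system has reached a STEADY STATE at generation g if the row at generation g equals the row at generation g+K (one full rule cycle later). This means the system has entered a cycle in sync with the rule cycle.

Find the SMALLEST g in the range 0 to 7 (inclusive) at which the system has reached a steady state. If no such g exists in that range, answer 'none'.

Answer: none

Derivation:
Gen 0: 000000010111000
Gen 1 (rule 62): 000000111100100
Gen 2 (rule 124): 000000100110110
Gen 3 (rule 22): 000001111000001
Gen 4 (rule 126): 000011001100011
Gen 5 (rule 62): 000110111010110
Gen 6 (rule 124): 000111101111111
Gen 7 (rule 22): 001000000000000
Gen 8 (rule 126): 011100000000000
Gen 9 (rule 62): 110010000000000
Gen 10 (rule 124): 111011000000000
Gen 11 (rule 22): 000000100000000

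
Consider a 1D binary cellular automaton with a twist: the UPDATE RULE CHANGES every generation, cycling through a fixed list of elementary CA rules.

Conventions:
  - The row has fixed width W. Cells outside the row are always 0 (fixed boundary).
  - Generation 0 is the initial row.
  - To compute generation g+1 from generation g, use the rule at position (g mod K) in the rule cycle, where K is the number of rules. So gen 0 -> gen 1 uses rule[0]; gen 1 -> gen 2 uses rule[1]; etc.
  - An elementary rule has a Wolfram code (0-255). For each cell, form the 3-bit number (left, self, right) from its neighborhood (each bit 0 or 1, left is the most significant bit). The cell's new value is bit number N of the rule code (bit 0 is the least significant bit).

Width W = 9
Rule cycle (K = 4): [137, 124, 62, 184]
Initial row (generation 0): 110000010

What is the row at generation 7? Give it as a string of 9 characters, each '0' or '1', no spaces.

Answer: 111101000

Derivation:
Gen 0: 110000010
Gen 1 (rule 137): 100111000
Gen 2 (rule 124): 110101100
Gen 3 (rule 62): 101111010
Gen 4 (rule 184): 011110101
Gen 5 (rule 137): 011100000
Gen 6 (rule 124): 010110000
Gen 7 (rule 62): 111101000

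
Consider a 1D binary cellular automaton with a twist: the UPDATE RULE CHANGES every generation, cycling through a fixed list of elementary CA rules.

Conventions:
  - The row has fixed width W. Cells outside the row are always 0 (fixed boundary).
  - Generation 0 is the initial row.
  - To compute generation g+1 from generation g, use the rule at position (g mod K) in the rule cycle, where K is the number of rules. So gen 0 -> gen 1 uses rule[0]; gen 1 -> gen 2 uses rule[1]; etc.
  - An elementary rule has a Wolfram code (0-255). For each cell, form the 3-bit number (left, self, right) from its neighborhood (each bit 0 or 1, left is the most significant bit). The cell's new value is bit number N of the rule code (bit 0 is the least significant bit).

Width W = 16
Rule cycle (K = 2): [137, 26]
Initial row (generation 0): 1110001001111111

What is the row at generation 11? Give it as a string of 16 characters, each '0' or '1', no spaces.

Answer: 1110000011000100

Derivation:
Gen 0: 1110001001111111
Gen 1 (rule 137): 1100100001111110
Gen 2 (rule 26): 1011010011000001
Gen 3 (rule 137): 0010000010011100
Gen 4 (rule 26): 0101000101110010
Gen 5 (rule 137): 0000010001100000
Gen 6 (rule 26): 0000101011010000
Gen 7 (rule 137): 1110000010000111
Gen 8 (rule 26): 1001000101001100
Gen 9 (rule 137): 0000010000001001
Gen 10 (rule 26): 0000101000010110
Gen 11 (rule 137): 1110000011000100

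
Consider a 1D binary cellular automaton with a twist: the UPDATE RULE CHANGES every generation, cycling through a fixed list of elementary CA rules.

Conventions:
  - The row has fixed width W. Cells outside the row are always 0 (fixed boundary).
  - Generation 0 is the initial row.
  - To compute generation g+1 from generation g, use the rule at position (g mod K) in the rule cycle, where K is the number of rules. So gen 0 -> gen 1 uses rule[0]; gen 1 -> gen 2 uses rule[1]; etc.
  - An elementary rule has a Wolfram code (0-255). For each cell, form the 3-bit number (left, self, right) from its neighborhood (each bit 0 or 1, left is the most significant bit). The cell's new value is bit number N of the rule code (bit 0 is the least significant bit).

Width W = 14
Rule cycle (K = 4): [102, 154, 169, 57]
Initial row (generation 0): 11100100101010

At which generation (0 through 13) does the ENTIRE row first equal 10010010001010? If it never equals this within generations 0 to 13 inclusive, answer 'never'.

Answer: never

Derivation:
Gen 0: 11100100101010
Gen 1 (rule 102): 00101101111110
Gen 2 (rule 154): 01001001111101
Gen 3 (rule 169): 00000001111010
Gen 4 (rule 57): 11111101000101
Gen 5 (rule 102): 00000111001111
Gen 6 (rule 154): 00001110111110
Gen 7 (rule 169): 11101101111100
Gen 8 (rule 57): 10011011000011
Gen 9 (rule 102): 10101101000101
Gen 10 (rule 154): 00001000101000
Gen 11 (rule 169): 11100010010011
Gen 12 (rule 57): 10011001001010
Gen 13 (rule 102): 10101011011110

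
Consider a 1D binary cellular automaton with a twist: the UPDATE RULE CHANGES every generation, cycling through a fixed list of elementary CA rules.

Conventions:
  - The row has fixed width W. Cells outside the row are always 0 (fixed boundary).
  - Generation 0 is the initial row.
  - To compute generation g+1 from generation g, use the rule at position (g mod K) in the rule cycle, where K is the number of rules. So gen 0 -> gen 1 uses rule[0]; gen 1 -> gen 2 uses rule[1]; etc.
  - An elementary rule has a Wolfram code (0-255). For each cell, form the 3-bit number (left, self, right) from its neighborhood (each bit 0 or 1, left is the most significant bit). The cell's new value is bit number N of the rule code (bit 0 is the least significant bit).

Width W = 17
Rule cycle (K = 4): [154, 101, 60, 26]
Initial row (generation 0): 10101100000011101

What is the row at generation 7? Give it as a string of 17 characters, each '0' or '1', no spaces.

Answer: 00110010001010111

Derivation:
Gen 0: 10101100000011101
Gen 1 (rule 154): 00001010000111000
Gen 2 (rule 101): 11101110110001011
Gen 3 (rule 60): 10011001101001110
Gen 4 (rule 26): 01110111000111001
Gen 5 (rule 154): 11100110101110110
Gen 6 (rule 101): 00100011110011010
Gen 7 (rule 60): 00110010001010111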